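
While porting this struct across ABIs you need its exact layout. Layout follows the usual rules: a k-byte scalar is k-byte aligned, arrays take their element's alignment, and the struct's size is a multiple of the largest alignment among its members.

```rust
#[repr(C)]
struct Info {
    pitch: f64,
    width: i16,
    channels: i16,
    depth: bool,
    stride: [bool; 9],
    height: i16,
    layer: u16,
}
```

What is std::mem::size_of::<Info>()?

0..8  pitch  (8B, 8-aligned)
8..10  width  (2B, 2-aligned)
10..12  channels  (2B, 2-aligned)
12..13  depth  (1B, 1-aligned)
13..22  stride  (9B, 1-aligned)
22..24  height  (2B, 2-aligned)
24..26  layer  (2B, 2-aligned)
26..32  -- tail padding (6B)
sizeof = 32, alignof = 8

32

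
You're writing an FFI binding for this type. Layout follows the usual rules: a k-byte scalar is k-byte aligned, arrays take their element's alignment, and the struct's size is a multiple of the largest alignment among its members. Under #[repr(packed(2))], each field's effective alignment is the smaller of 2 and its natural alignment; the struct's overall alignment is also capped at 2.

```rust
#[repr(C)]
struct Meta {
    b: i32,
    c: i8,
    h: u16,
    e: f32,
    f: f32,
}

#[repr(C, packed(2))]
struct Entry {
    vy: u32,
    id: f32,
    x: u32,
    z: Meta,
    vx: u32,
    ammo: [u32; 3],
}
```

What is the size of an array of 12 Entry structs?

528

Meta: @0: b [4B, align 4] → 4; @4: c [1B, align 1] → 5; +1 pad (align 2); @6: h [2B, align 2] → 8; @8: e [4B, align 4] → 12; @12: f [4B, align 4] → 16; size 16, align 4
@0: vy [4B, align 2] → 4
@4: id [4B, align 2] → 8
@8: x [4B, align 2] → 12
@12: z [16B, align 2] → 28
@28: vx [4B, align 2] → 32
@32: ammo [12B, align 2] → 44
size 44, align 2
array of 12: 12 × 44 = 528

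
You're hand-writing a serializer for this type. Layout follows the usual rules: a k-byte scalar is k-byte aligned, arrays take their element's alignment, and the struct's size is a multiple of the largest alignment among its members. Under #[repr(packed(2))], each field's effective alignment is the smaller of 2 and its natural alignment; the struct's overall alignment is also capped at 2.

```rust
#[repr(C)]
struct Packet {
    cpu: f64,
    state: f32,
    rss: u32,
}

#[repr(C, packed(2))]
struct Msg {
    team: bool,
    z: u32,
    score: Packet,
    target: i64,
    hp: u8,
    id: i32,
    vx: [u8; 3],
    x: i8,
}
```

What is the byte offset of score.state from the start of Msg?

14

Packet: @0: cpu [8B, align 8] → 8; @8: state [4B, align 4] → 12; @12: rss [4B, align 4] → 16; size 16, align 8
@0: team [1B, align 1] → 1
+1 pad (align 2)
@2: z [4B, align 2] → 6
@6: score [16B, align 2] → 22
within Packet: state at 8
6 + 8 = 14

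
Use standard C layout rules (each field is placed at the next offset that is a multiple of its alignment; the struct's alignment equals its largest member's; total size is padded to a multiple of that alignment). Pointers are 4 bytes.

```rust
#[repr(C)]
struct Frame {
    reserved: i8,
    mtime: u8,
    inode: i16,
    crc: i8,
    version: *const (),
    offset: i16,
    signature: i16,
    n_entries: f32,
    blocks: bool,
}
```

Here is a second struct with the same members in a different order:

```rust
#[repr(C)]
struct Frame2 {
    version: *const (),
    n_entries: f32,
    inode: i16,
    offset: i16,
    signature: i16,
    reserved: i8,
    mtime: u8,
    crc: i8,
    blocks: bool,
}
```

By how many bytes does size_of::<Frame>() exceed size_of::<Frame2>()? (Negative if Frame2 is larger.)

4

@0: reserved [1B, align 1] → 1
@1: mtime [1B, align 1] → 2
@2: inode [2B, align 2] → 4
@4: crc [1B, align 1] → 5
+3 pad (align 4)
@8: version [4B, align 4] → 12
@12: offset [2B, align 2] → 14
@14: signature [2B, align 2] → 16
@16: n_entries [4B, align 4] → 20
@20: blocks [1B, align 1] → 21
+3 tail pad (align 4)
size 24, align 4
— Frame2 —
@0: version [4B, align 4] → 4
@4: n_entries [4B, align 4] → 8
@8: inode [2B, align 2] → 10
@10: offset [2B, align 2] → 12
@12: signature [2B, align 2] → 14
@14: reserved [1B, align 1] → 15
@15: mtime [1B, align 1] → 16
@16: crc [1B, align 1] → 17
@17: blocks [1B, align 1] → 18
+2 tail pad (align 4)
size 20, align 4
24 − 20 = 4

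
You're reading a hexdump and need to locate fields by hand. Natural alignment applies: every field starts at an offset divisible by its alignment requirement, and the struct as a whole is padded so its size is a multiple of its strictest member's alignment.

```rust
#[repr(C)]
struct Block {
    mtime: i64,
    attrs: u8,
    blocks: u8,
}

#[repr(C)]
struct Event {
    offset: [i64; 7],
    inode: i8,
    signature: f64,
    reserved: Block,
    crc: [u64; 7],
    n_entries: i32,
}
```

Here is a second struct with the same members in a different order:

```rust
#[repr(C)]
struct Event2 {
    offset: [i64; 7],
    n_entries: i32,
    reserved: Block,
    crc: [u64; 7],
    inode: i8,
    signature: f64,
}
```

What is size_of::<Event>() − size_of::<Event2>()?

0

Block: 0..8  mtime  (8B, 8-aligned); 8..9  attrs  (1B, 1-aligned); 9..10  blocks  (1B, 1-aligned); 10..16  -- tail padding (6B); sizeof = 16, alignof = 8
0..56  offset  (56B, 8-aligned)
56..57  inode  (1B, 1-aligned)
57..64  -- padding (7B)
64..72  signature  (8B, 8-aligned)
72..88  reserved  (16B, 8-aligned)
88..144  crc  (56B, 8-aligned)
144..148  n_entries  (4B, 4-aligned)
148..152  -- tail padding (4B)
sizeof = 152, alignof = 8
— Event2 —
0..56  offset  (56B, 8-aligned)
56..60  n_entries  (4B, 4-aligned)
60..64  -- padding (4B)
64..80  reserved  (16B, 8-aligned)
80..136  crc  (56B, 8-aligned)
136..137  inode  (1B, 1-aligned)
137..144  -- padding (7B)
144..152  signature  (8B, 8-aligned)
sizeof = 152, alignof = 8
152 − 152 = 0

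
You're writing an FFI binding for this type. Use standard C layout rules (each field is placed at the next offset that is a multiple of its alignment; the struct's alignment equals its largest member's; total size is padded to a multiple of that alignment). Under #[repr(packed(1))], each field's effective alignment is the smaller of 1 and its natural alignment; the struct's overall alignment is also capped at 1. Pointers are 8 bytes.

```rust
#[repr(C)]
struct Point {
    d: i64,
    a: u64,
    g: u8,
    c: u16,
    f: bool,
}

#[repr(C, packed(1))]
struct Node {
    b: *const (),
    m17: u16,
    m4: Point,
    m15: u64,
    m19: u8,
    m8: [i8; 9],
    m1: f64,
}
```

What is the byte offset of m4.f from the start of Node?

30

Point: @0: d [8B, align 8] → 8; @8: a [8B, align 8] → 16; @16: g [1B, align 1] → 17; +1 pad (align 2); @18: c [2B, align 2] → 20; @20: f [1B, align 1] → 21; +3 tail pad (align 8); size 24, align 8
@0: b [8B, align 1] → 8
@8: m17 [2B, align 1] → 10
@10: m4 [24B, align 1] → 34
within Point: f at 20
10 + 20 = 30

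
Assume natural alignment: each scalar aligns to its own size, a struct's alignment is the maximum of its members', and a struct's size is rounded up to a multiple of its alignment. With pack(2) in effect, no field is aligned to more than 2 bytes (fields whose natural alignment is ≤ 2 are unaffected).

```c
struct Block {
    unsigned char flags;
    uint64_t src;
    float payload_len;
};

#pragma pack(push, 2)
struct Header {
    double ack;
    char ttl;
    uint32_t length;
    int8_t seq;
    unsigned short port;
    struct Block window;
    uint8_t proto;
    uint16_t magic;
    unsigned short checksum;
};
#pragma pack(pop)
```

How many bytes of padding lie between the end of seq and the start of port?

Block: @0: flags [1B, align 1] → 1; +7 pad (align 8); @8: src [8B, align 8] → 16; @16: payload_len [4B, align 4] → 20; +4 tail pad (align 8); size 24, align 8
@0: ack [8B, align 2] → 8
@8: ttl [1B, align 1] → 9
+1 pad (align 2)
@10: length [4B, align 2] → 14
@14: seq [1B, align 1] → 15
+1 pad (align 2)
@16: port [2B, align 2] → 18

1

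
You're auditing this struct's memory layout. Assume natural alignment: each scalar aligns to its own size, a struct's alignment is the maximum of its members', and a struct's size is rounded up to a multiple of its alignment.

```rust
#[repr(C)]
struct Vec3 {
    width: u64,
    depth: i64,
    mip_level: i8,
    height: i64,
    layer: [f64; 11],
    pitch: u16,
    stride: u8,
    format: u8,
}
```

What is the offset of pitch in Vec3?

@0: width [8B, align 8] → 8
@8: depth [8B, align 8] → 16
@16: mip_level [1B, align 1] → 17
+7 pad (align 8)
@24: height [8B, align 8] → 32
@32: layer [88B, align 8] → 120
@120: pitch [2B, align 2] → 122

120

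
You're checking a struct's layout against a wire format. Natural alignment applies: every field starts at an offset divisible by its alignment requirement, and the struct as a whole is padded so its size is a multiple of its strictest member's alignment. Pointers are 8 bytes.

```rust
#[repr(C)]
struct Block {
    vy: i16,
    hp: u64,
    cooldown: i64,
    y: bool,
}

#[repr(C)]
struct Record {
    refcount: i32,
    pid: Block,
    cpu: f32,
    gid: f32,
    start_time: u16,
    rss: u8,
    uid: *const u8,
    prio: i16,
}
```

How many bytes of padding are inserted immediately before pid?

4

Block: @0: vy [2B, align 2] → 2; +6 pad (align 8); @8: hp [8B, align 8] → 16; @16: cooldown [8B, align 8] → 24; @24: y [1B, align 1] → 25; +7 tail pad (align 8); size 32, align 8
@0: refcount [4B, align 4] → 4
+4 pad (align 8)
@8: pid [32B, align 8] → 40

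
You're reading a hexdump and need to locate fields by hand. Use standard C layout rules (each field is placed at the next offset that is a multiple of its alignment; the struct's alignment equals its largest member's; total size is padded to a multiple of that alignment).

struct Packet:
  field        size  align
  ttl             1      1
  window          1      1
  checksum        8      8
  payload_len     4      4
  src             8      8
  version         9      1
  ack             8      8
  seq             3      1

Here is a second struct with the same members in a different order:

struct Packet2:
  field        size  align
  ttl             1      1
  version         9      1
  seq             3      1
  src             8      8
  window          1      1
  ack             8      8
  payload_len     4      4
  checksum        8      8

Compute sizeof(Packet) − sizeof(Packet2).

8

@0: ttl [1B, align 1] → 1
@1: window [1B, align 1] → 2
+6 pad (align 8)
@8: checksum [8B, align 8] → 16
@16: payload_len [4B, align 4] → 20
+4 pad (align 8)
@24: src [8B, align 8] → 32
@32: version [9B, align 1] → 41
+7 pad (align 8)
@48: ack [8B, align 8] → 56
@56: seq [3B, align 1] → 59
+5 tail pad (align 8)
size 64, align 8
— Packet2 —
@0: ttl [1B, align 1] → 1
@1: version [9B, align 1] → 10
@10: seq [3B, align 1] → 13
+3 pad (align 8)
@16: src [8B, align 8] → 24
@24: window [1B, align 1] → 25
+7 pad (align 8)
@32: ack [8B, align 8] → 40
@40: payload_len [4B, align 4] → 44
+4 pad (align 8)
@48: checksum [8B, align 8] → 56
size 56, align 8
64 − 56 = 8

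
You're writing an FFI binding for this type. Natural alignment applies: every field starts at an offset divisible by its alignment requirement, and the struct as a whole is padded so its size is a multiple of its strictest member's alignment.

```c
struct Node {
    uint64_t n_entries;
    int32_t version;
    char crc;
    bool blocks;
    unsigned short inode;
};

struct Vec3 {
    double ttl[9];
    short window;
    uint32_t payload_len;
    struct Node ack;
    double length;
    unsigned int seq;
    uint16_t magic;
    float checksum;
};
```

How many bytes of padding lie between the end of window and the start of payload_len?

2

Node: 0..8  n_entries  (8B, 8-aligned); 8..12  version  (4B, 4-aligned); 12..13  crc  (1B, 1-aligned); 13..14  blocks  (1B, 1-aligned); 14..16  inode  (2B, 2-aligned); sizeof = 16, alignof = 8
0..72  ttl  (72B, 8-aligned)
72..74  window  (2B, 2-aligned)
74..76  -- padding (2B)
76..80  payload_len  (4B, 4-aligned)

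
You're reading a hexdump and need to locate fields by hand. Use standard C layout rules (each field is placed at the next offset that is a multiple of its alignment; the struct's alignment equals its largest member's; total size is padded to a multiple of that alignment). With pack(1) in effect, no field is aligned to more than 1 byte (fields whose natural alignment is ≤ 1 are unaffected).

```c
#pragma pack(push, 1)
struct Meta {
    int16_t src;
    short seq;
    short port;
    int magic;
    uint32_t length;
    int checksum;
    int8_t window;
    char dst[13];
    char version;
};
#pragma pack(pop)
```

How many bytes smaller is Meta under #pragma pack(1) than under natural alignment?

3

natural layout:
  src at 0 (size 2, align 2) → ends 2
  seq at 2 (size 2, align 2) → ends 4
  port at 4 (size 2, align 2) → ends 6
  pad 2 to align 4 for magic
  magic at 8 (size 4, align 4) → ends 12
  length at 12 (size 4, align 4) → ends 16
  checksum at 16 (size 4, align 4) → ends 20
  window at 20 (size 1, align 1) → ends 21
  dst at 21 (size 13, align 1) → ends 34
  version at 34 (size 1, align 1) → ends 35
  tail pad 1 to reach multiple of 4
  total 36 bytes, alignment 4
packed(1) layout:
  src at 0 (size 2, align 1) → ends 2
  seq at 2 (size 2, align 1) → ends 4
  port at 4 (size 2, align 1) → ends 6
  magic at 6 (size 4, align 1) → ends 10
  length at 10 (size 4, align 1) → ends 14
  checksum at 14 (size 4, align 1) → ends 18
  window at 18 (size 1, align 1) → ends 19
  dst at 19 (size 13, align 1) → ends 32
  version at 32 (size 1, align 1) → ends 33
  total 33 bytes, alignment 1
36 − 33 = 3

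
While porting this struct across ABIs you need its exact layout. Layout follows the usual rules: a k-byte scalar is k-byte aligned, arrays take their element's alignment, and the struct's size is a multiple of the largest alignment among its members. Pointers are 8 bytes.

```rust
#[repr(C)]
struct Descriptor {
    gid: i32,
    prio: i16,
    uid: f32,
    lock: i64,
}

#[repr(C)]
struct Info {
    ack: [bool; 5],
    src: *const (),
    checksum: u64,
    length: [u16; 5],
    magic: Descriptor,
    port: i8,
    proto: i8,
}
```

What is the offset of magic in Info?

Descriptor: @0: gid [4B, align 4] → 4; @4: prio [2B, align 2] → 6; +2 pad (align 4); @8: uid [4B, align 4] → 12; +4 pad (align 8); @16: lock [8B, align 8] → 24; size 24, align 8
@0: ack [5B, align 1] → 5
+3 pad (align 8)
@8: src [8B, align 8] → 16
@16: checksum [8B, align 8] → 24
@24: length [10B, align 2] → 34
+6 pad (align 8)
@40: magic [24B, align 8] → 64

40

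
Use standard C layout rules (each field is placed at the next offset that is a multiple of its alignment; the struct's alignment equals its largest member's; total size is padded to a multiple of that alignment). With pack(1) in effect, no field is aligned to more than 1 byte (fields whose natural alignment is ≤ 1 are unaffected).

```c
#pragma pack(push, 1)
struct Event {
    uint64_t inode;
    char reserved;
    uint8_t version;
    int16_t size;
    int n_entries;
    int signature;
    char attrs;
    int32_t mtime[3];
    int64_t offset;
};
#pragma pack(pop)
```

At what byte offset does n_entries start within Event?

0..8  inode  (8B, 1-aligned)
8..9  reserved  (1B, 1-aligned)
9..10  version  (1B, 1-aligned)
10..12  size  (2B, 1-aligned)
12..16  n_entries  (4B, 1-aligned)

12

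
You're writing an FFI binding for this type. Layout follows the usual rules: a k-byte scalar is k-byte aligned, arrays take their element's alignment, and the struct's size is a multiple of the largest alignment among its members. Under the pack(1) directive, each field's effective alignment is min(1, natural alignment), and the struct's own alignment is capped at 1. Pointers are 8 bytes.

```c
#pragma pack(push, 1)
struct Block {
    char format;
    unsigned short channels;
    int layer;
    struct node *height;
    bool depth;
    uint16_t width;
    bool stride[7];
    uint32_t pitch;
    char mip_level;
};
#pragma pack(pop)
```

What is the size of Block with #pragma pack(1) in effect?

30

0..1  format  (1B, 1-aligned)
1..3  channels  (2B, 1-aligned)
3..7  layer  (4B, 1-aligned)
7..15  height  (8B, 1-aligned)
15..16  depth  (1B, 1-aligned)
16..18  width  (2B, 1-aligned)
18..25  stride  (7B, 1-aligned)
25..29  pitch  (4B, 1-aligned)
29..30  mip_level  (1B, 1-aligned)
sizeof = 30, alignof = 1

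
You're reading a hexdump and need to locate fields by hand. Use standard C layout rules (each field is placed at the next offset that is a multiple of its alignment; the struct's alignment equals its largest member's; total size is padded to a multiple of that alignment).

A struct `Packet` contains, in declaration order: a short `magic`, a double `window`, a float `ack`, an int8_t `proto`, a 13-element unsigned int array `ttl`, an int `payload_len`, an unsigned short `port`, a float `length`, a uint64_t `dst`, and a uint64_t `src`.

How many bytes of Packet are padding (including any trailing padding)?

11

0..2  magic  (2B, 2-aligned)
2..8  -- padding (6B)
8..16  window  (8B, 8-aligned)
16..20  ack  (4B, 4-aligned)
20..21  proto  (1B, 1-aligned)
21..24  -- padding (3B)
24..76  ttl  (52B, 4-aligned)
76..80  payload_len  (4B, 4-aligned)
80..82  port  (2B, 2-aligned)
82..84  -- padding (2B)
84..88  length  (4B, 4-aligned)
88..96  dst  (8B, 8-aligned)
96..104  src  (8B, 8-aligned)
sizeof = 104, alignof = 8
data bytes 93, size 104 → padding 11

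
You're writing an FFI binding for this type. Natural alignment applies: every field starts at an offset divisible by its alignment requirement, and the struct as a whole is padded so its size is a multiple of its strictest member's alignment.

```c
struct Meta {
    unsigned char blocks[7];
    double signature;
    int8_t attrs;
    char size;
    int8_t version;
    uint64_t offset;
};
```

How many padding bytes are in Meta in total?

blocks at 0 (size 7, align 1) → ends 7
pad 1 to align 8 for signature
signature at 8 (size 8, align 8) → ends 16
attrs at 16 (size 1, align 1) → ends 17
size at 17 (size 1, align 1) → ends 18
version at 18 (size 1, align 1) → ends 19
pad 5 to align 8 for offset
offset at 24 (size 8, align 8) → ends 32
total 32 bytes, alignment 8
data bytes 26, size 32 → padding 6

6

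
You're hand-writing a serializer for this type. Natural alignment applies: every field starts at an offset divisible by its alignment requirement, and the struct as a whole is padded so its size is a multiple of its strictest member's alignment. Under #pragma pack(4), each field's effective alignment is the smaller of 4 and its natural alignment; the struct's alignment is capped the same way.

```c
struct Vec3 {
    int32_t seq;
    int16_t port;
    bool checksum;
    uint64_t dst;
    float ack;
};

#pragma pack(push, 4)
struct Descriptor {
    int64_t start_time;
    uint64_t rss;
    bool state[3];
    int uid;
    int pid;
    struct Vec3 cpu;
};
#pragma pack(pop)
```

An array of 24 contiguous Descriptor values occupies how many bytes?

Vec3: seq at 0 (size 4, align 4) → ends 4; port at 4 (size 2, align 2) → ends 6; checksum at 6 (size 1, align 1) → ends 7; pad 1 to align 8 for dst; dst at 8 (size 8, align 8) → ends 16; ack at 16 (size 4, align 4) → ends 20; tail pad 4 to reach multiple of 8; total 24 bytes, alignment 8
start_time at 0 (size 8, align 4) → ends 8
rss at 8 (size 8, align 4) → ends 16
state at 16 (size 3, align 1) → ends 19
pad 1 to align 4 for uid
uid at 20 (size 4, align 4) → ends 24
pid at 24 (size 4, align 4) → ends 28
cpu at 28 (size 24, align 4) → ends 52
total 52 bytes, alignment 4
array of 24: 24 × 52 = 1248

1248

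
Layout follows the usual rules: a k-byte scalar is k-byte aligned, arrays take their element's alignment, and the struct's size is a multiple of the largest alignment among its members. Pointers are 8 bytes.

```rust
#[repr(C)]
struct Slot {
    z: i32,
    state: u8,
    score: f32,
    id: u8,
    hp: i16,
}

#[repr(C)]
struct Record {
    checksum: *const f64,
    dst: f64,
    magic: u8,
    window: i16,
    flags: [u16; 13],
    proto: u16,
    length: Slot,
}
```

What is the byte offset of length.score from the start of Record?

56

Slot: 0..4  z  (4B, 4-aligned); 4..5  state  (1B, 1-aligned); 5..8  -- padding (3B); 8..12  score  (4B, 4-aligned); 12..13  id  (1B, 1-aligned); 13..14  -- padding (1B); 14..16  hp  (2B, 2-aligned); sizeof = 16, alignof = 4
0..8  checksum  (8B, 8-aligned)
8..16  dst  (8B, 8-aligned)
16..17  magic  (1B, 1-aligned)
17..18  -- padding (1B)
18..20  window  (2B, 2-aligned)
20..46  flags  (26B, 2-aligned)
46..48  proto  (2B, 2-aligned)
48..64  length  (16B, 4-aligned)
within Slot: score at 8
48 + 8 = 56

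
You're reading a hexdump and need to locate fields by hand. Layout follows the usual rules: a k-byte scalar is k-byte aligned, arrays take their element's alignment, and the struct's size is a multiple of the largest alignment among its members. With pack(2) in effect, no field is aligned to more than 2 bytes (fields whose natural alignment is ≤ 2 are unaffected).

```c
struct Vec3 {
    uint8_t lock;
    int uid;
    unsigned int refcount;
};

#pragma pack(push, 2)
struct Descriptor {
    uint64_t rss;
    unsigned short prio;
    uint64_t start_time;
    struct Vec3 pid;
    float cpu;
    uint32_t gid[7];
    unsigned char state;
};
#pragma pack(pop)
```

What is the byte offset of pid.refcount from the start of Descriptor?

26

Vec3: lock at 0 (size 1, align 1) → ends 1; pad 3 to align 4 for uid; uid at 4 (size 4, align 4) → ends 8; refcount at 8 (size 4, align 4) → ends 12; total 12 bytes, alignment 4
rss at 0 (size 8, align 2) → ends 8
prio at 8 (size 2, align 2) → ends 10
start_time at 10 (size 8, align 2) → ends 18
pid at 18 (size 12, align 2) → ends 30
within Vec3: refcount at 8
18 + 8 = 26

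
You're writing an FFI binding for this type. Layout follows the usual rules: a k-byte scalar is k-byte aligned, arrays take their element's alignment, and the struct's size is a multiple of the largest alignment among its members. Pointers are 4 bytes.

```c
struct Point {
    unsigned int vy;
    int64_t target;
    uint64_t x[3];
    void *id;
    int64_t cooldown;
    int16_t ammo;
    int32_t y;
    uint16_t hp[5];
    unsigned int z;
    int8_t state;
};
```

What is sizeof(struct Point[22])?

1936

0..4  vy  (4B, 4-aligned)
4..8  -- padding (4B)
8..16  target  (8B, 8-aligned)
16..40  x  (24B, 8-aligned)
40..44  id  (4B, 4-aligned)
44..48  -- padding (4B)
48..56  cooldown  (8B, 8-aligned)
56..58  ammo  (2B, 2-aligned)
58..60  -- padding (2B)
60..64  y  (4B, 4-aligned)
64..74  hp  (10B, 2-aligned)
74..76  -- padding (2B)
76..80  z  (4B, 4-aligned)
80..81  state  (1B, 1-aligned)
81..88  -- tail padding (7B)
sizeof = 88, alignof = 8
array of 22: 22 × 88 = 1936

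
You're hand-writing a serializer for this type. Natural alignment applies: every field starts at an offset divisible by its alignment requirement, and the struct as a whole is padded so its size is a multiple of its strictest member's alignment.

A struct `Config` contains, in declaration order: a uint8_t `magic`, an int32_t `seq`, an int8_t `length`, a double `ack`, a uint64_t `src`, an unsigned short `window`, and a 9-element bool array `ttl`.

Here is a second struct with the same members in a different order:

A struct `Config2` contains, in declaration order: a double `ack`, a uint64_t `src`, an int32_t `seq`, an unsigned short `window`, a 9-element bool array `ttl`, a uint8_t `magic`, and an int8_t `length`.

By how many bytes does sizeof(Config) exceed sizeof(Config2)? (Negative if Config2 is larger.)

0..1  magic  (1B, 1-aligned)
1..4  -- padding (3B)
4..8  seq  (4B, 4-aligned)
8..9  length  (1B, 1-aligned)
9..16  -- padding (7B)
16..24  ack  (8B, 8-aligned)
24..32  src  (8B, 8-aligned)
32..34  window  (2B, 2-aligned)
34..43  ttl  (9B, 1-aligned)
43..48  -- tail padding (5B)
sizeof = 48, alignof = 8
— Config2 —
0..8  ack  (8B, 8-aligned)
8..16  src  (8B, 8-aligned)
16..20  seq  (4B, 4-aligned)
20..22  window  (2B, 2-aligned)
22..31  ttl  (9B, 1-aligned)
31..32  magic  (1B, 1-aligned)
32..33  length  (1B, 1-aligned)
33..40  -- tail padding (7B)
sizeof = 40, alignof = 8
48 − 40 = 8

8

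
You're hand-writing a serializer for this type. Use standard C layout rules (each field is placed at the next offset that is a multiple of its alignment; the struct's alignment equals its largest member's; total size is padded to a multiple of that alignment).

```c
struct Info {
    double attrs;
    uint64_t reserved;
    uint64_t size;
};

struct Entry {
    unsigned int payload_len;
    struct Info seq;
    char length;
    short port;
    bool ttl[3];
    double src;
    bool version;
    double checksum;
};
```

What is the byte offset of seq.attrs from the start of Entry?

8

Info: @0: attrs [8B, align 8] → 8; @8: reserved [8B, align 8] → 16; @16: size [8B, align 8] → 24; size 24, align 8
@0: payload_len [4B, align 4] → 4
+4 pad (align 8)
@8: seq [24B, align 8] → 32
within Info: attrs at 0
8 + 0 = 8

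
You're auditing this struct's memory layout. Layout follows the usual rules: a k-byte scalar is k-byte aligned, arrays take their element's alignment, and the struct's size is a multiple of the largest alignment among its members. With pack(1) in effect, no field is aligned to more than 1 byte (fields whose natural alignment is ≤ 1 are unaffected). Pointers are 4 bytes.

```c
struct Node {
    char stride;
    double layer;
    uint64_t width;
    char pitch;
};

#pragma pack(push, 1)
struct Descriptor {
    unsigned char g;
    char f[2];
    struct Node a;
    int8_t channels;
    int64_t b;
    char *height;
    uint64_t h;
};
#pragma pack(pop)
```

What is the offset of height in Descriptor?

44

Node: 0..1  stride  (1B, 1-aligned); 1..8  -- padding (7B); 8..16  layer  (8B, 8-aligned); 16..24  width  (8B, 8-aligned); 24..25  pitch  (1B, 1-aligned); 25..32  -- tail padding (7B); sizeof = 32, alignof = 8
0..1  g  (1B, 1-aligned)
1..3  f  (2B, 1-aligned)
3..35  a  (32B, 1-aligned)
35..36  channels  (1B, 1-aligned)
36..44  b  (8B, 1-aligned)
44..48  height  (4B, 1-aligned)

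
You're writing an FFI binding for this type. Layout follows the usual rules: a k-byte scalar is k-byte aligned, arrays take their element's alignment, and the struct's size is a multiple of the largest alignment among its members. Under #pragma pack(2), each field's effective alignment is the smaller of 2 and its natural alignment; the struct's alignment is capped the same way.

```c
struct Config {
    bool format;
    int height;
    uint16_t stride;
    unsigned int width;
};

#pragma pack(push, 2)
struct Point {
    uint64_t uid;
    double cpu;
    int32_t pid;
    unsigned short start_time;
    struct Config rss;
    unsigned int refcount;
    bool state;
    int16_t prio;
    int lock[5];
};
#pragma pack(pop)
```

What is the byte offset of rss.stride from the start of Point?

Config: format at 0 (size 1, align 1) → ends 1; pad 3 to align 4 for height; height at 4 (size 4, align 4) → ends 8; stride at 8 (size 2, align 2) → ends 10; pad 2 to align 4 for width; width at 12 (size 4, align 4) → ends 16; total 16 bytes, alignment 4
uid at 0 (size 8, align 2) → ends 8
cpu at 8 (size 8, align 2) → ends 16
pid at 16 (size 4, align 2) → ends 20
start_time at 20 (size 2, align 2) → ends 22
rss at 22 (size 16, align 2) → ends 38
within Config: stride at 8
22 + 8 = 30

30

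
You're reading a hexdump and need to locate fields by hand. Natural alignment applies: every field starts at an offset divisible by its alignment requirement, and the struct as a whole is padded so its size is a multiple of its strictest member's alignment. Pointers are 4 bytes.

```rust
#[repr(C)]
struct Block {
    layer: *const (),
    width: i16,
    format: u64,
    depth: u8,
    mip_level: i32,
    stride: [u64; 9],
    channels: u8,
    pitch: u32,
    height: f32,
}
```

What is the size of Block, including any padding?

112

0..4  layer  (4B, 4-aligned)
4..6  width  (2B, 2-aligned)
6..8  -- padding (2B)
8..16  format  (8B, 8-aligned)
16..17  depth  (1B, 1-aligned)
17..20  -- padding (3B)
20..24  mip_level  (4B, 4-aligned)
24..96  stride  (72B, 8-aligned)
96..97  channels  (1B, 1-aligned)
97..100  -- padding (3B)
100..104  pitch  (4B, 4-aligned)
104..108  height  (4B, 4-aligned)
108..112  -- tail padding (4B)
sizeof = 112, alignof = 8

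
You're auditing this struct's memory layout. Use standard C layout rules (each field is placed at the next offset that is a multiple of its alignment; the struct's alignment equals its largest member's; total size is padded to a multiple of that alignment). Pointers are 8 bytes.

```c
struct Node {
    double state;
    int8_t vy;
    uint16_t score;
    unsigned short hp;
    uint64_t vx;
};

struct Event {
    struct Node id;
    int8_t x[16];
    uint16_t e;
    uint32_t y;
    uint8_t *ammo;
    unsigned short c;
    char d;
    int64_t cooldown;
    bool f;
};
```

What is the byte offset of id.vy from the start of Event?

Node: @0: state [8B, align 8] → 8; @8: vy [1B, align 1] → 9; +1 pad (align 2); @10: score [2B, align 2] → 12; @12: hp [2B, align 2] → 14; +2 pad (align 8); @16: vx [8B, align 8] → 24; size 24, align 8
@0: id [24B, align 8] → 24
within Node: vy at 8
0 + 8 = 8

8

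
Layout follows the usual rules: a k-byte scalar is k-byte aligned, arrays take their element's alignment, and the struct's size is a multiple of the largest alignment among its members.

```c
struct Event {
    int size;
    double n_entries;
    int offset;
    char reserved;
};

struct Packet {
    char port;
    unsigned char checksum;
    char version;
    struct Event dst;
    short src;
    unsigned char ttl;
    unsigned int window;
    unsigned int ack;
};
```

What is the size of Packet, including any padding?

Event: 0..4  size  (4B, 4-aligned); 4..8  -- padding (4B); 8..16  n_entries  (8B, 8-aligned); 16..20  offset  (4B, 4-aligned); 20..21  reserved  (1B, 1-aligned); 21..24  -- tail padding (3B); sizeof = 24, alignof = 8
0..1  port  (1B, 1-aligned)
1..2  checksum  (1B, 1-aligned)
2..3  version  (1B, 1-aligned)
3..8  -- padding (5B)
8..32  dst  (24B, 8-aligned)
32..34  src  (2B, 2-aligned)
34..35  ttl  (1B, 1-aligned)
35..36  -- padding (1B)
36..40  window  (4B, 4-aligned)
40..44  ack  (4B, 4-aligned)
44..48  -- tail padding (4B)
sizeof = 48, alignof = 8

48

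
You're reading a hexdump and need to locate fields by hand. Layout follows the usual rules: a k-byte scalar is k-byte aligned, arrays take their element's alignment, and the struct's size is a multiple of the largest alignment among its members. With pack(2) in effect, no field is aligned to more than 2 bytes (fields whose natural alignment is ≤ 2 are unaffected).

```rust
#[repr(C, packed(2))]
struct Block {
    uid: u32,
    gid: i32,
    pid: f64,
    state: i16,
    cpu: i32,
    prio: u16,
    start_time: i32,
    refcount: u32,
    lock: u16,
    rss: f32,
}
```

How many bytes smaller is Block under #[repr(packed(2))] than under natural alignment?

10

natural layout:
  0..4  uid  (4B, 4-aligned)
  4..8  gid  (4B, 4-aligned)
  8..16  pid  (8B, 8-aligned)
  16..18  state  (2B, 2-aligned)
  18..20  -- padding (2B)
  20..24  cpu  (4B, 4-aligned)
  24..26  prio  (2B, 2-aligned)
  26..28  -- padding (2B)
  28..32  start_time  (4B, 4-aligned)
  32..36  refcount  (4B, 4-aligned)
  36..38  lock  (2B, 2-aligned)
  38..40  -- padding (2B)
  40..44  rss  (4B, 4-aligned)
  44..48  -- tail padding (4B)
  sizeof = 48, alignof = 8
packed(2) layout:
  0..4  uid  (4B, 2-aligned)
  4..8  gid  (4B, 2-aligned)
  8..16  pid  (8B, 2-aligned)
  16..18  state  (2B, 2-aligned)
  18..22  cpu  (4B, 2-aligned)
  22..24  prio  (2B, 2-aligned)
  24..28  start_time  (4B, 2-aligned)
  28..32  refcount  (4B, 2-aligned)
  32..34  lock  (2B, 2-aligned)
  34..38  rss  (4B, 2-aligned)
  sizeof = 38, alignof = 2
48 − 38 = 10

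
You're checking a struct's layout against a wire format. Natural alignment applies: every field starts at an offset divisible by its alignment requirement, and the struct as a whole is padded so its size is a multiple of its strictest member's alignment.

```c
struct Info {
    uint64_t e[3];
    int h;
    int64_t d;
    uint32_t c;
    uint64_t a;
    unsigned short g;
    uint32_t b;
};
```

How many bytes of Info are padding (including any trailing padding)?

e at 0 (size 24, align 8) → ends 24
h at 24 (size 4, align 4) → ends 28
pad 4 to align 8 for d
d at 32 (size 8, align 8) → ends 40
c at 40 (size 4, align 4) → ends 44
pad 4 to align 8 for a
a at 48 (size 8, align 8) → ends 56
g at 56 (size 2, align 2) → ends 58
pad 2 to align 4 for b
b at 60 (size 4, align 4) → ends 64
total 64 bytes, alignment 8
data bytes 54, size 64 → padding 10

10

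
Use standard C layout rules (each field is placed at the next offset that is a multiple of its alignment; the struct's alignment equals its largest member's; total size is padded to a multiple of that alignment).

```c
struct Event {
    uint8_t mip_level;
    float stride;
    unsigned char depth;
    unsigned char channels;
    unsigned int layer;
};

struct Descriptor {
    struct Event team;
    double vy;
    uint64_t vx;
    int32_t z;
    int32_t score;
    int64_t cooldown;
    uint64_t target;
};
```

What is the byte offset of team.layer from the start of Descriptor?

12

Event: mip_level at 0 (size 1, align 1) → ends 1; pad 3 to align 4 for stride; stride at 4 (size 4, align 4) → ends 8; depth at 8 (size 1, align 1) → ends 9; channels at 9 (size 1, align 1) → ends 10; pad 2 to align 4 for layer; layer at 12 (size 4, align 4) → ends 16; total 16 bytes, alignment 4
team at 0 (size 16, align 4) → ends 16
within Event: layer at 12
0 + 12 = 12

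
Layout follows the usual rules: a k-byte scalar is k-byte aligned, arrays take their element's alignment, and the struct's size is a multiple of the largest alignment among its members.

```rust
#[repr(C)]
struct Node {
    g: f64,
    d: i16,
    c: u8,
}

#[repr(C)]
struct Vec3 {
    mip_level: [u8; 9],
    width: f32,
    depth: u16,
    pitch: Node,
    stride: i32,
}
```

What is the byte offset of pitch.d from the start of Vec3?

32

Node: g at 0 (size 8, align 8) → ends 8; d at 8 (size 2, align 2) → ends 10; c at 10 (size 1, align 1) → ends 11; tail pad 5 to reach multiple of 8; total 16 bytes, alignment 8
mip_level at 0 (size 9, align 1) → ends 9
pad 3 to align 4 for width
width at 12 (size 4, align 4) → ends 16
depth at 16 (size 2, align 2) → ends 18
pad 6 to align 8 for pitch
pitch at 24 (size 16, align 8) → ends 40
within Node: d at 8
24 + 8 = 32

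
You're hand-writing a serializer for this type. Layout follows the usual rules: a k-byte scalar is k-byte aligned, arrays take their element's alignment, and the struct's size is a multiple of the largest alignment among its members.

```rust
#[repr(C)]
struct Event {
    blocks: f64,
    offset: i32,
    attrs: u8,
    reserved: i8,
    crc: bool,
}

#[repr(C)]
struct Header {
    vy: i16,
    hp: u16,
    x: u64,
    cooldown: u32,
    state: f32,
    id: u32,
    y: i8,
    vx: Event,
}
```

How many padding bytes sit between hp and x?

4

Event: blocks at 0 (size 8, align 8) → ends 8; offset at 8 (size 4, align 4) → ends 12; attrs at 12 (size 1, align 1) → ends 13; reserved at 13 (size 1, align 1) → ends 14; crc at 14 (size 1, align 1) → ends 15; tail pad 1 to reach multiple of 8; total 16 bytes, alignment 8
vy at 0 (size 2, align 2) → ends 2
hp at 2 (size 2, align 2) → ends 4
pad 4 to align 8 for x
x at 8 (size 8, align 8) → ends 16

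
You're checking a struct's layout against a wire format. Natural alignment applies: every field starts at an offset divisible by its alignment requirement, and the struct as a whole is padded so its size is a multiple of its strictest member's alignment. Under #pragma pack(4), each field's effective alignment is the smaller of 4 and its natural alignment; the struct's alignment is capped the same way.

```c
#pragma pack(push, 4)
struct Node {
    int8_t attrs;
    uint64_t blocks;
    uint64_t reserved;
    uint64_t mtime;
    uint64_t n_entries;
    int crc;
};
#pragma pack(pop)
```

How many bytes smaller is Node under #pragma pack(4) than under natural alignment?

natural layout:
  0..1  attrs  (1B, 1-aligned)
  1..8  -- padding (7B)
  8..16  blocks  (8B, 8-aligned)
  16..24  reserved  (8B, 8-aligned)
  24..32  mtime  (8B, 8-aligned)
  32..40  n_entries  (8B, 8-aligned)
  40..44  crc  (4B, 4-aligned)
  44..48  -- tail padding (4B)
  sizeof = 48, alignof = 8
packed(4) layout:
  0..1  attrs  (1B, 1-aligned)
  1..4  -- padding (3B)
  4..12  blocks  (8B, 4-aligned)
  12..20  reserved  (8B, 4-aligned)
  20..28  mtime  (8B, 4-aligned)
  28..36  n_entries  (8B, 4-aligned)
  36..40  crc  (4B, 4-aligned)
  sizeof = 40, alignof = 4
48 − 40 = 8

8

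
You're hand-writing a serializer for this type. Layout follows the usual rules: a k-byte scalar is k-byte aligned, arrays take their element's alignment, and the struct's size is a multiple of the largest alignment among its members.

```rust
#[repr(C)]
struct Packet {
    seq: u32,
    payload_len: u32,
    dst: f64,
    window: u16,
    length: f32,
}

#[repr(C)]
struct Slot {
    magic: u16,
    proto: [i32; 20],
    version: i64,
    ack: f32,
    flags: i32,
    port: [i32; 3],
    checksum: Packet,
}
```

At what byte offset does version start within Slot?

Packet: @0: seq [4B, align 4] → 4; @4: payload_len [4B, align 4] → 8; @8: dst [8B, align 8] → 16; @16: window [2B, align 2] → 18; +2 pad (align 4); @20: length [4B, align 4] → 24; size 24, align 8
@0: magic [2B, align 2] → 2
+2 pad (align 4)
@4: proto [80B, align 4] → 84
+4 pad (align 8)
@88: version [8B, align 8] → 96

88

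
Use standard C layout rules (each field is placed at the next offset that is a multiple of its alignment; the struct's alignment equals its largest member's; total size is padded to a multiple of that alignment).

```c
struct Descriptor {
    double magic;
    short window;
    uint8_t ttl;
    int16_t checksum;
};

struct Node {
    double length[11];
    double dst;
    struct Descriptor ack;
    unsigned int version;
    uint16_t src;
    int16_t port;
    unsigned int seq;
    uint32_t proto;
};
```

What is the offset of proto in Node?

Descriptor: 0..8  magic  (8B, 8-aligned); 8..10  window  (2B, 2-aligned); 10..11  ttl  (1B, 1-aligned); 11..12  -- padding (1B); 12..14  checksum  (2B, 2-aligned); 14..16  -- tail padding (2B); sizeof = 16, alignof = 8
0..88  length  (88B, 8-aligned)
88..96  dst  (8B, 8-aligned)
96..112  ack  (16B, 8-aligned)
112..116  version  (4B, 4-aligned)
116..118  src  (2B, 2-aligned)
118..120  port  (2B, 2-aligned)
120..124  seq  (4B, 4-aligned)
124..128  proto  (4B, 4-aligned)

124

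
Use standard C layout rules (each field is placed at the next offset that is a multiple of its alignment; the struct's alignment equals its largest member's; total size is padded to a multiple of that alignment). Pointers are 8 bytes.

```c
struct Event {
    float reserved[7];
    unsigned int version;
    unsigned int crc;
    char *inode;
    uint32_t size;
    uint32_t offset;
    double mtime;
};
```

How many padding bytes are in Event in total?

4

@0: reserved [28B, align 4] → 28
@28: version [4B, align 4] → 32
@32: crc [4B, align 4] → 36
+4 pad (align 8)
@40: inode [8B, align 8] → 48
@48: size [4B, align 4] → 52
@52: offset [4B, align 4] → 56
@56: mtime [8B, align 8] → 64
size 64, align 8
data bytes 60, size 64 → padding 4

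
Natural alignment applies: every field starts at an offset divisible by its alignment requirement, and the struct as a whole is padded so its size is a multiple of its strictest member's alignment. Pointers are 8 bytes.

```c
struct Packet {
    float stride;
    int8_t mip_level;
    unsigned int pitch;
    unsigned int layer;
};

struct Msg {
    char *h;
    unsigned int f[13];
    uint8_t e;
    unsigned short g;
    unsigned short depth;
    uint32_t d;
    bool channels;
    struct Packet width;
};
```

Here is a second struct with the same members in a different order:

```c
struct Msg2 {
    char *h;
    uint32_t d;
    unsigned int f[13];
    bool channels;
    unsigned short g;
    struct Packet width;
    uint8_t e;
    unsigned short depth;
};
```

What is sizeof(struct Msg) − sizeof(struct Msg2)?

8

Packet: 0..4  stride  (4B, 4-aligned); 4..5  mip_level  (1B, 1-aligned); 5..8  -- padding (3B); 8..12  pitch  (4B, 4-aligned); 12..16  layer  (4B, 4-aligned); sizeof = 16, alignof = 4
0..8  h  (8B, 8-aligned)
8..60  f  (52B, 4-aligned)
60..61  e  (1B, 1-aligned)
61..62  -- padding (1B)
62..64  g  (2B, 2-aligned)
64..66  depth  (2B, 2-aligned)
66..68  -- padding (2B)
68..72  d  (4B, 4-aligned)
72..73  channels  (1B, 1-aligned)
73..76  -- padding (3B)
76..92  width  (16B, 4-aligned)
92..96  -- tail padding (4B)
sizeof = 96, alignof = 8
— Msg2 —
0..8  h  (8B, 8-aligned)
8..12  d  (4B, 4-aligned)
12..64  f  (52B, 4-aligned)
64..65  channels  (1B, 1-aligned)
65..66  -- padding (1B)
66..68  g  (2B, 2-aligned)
68..84  width  (16B, 4-aligned)
84..85  e  (1B, 1-aligned)
85..86  -- padding (1B)
86..88  depth  (2B, 2-aligned)
sizeof = 88, alignof = 8
96 − 88 = 8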